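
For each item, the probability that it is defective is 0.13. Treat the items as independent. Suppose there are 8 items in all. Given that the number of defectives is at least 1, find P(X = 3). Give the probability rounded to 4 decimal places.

X ~ Binomial(8, 0.13). Want P(X=3 | X≥1) = P(X=3) / P(X≥1).
P(X=3) = C(8,3)·0.13^3·0.87^5 = 0.061322
P(X≥1) = 1 − 0.328212 = 0.671788
Ratio = 0.061322 / 0.671788 = 0.091281

0.0913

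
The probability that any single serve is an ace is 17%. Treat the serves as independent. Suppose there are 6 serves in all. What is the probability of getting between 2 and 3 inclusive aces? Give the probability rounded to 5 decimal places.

X ~ Binomial(6, 0.17); P(2 ≤ X ≤ 3) = Σ C(6,k) p^k (1−p)^(6−k) over k:
  k=2: C(6,2)·0.17^2·0.83^4 = 0.2057318
  k=3: C(6,3)·0.17^3·0.83^3 = 0.0561838
Total = 0.2619156

0.26192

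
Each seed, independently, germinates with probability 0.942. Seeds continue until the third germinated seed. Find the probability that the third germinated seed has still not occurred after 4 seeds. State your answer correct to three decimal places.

0.019

Needing more than 4 seeds ⇔ fewer than 3 successes in the first 4. With X ~ Binomial(4, 0.942), P(Y > 4) = P(X ≤ 2).
  k=0: C(4,0)·0.942^0·0.058^4 = 0.00001
  k=1: C(4,1)·0.942^1·0.058^3 = 0.00074
  k=2: C(4,2)·0.942^2·0.058^2 = 0.01791
P(X ≤ 2) = 0.01866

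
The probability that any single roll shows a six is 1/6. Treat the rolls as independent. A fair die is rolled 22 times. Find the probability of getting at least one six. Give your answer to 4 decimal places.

0.9819

P(at least one) = 1 − P(none) = 1 − (1 − 0.166667)^22
= 1 − 0.018114 = 0.981886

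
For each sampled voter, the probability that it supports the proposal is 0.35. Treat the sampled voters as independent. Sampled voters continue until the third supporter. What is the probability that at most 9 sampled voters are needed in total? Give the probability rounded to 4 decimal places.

0.6627

Finishing within 9 sampled voters ⇔ at least 3 successes in the first 9. With X ~ Binomial(9, 0.35), P(Y ≤ 9) = 1 − P(X ≤ 2).
  k=0: C(9,0)·0.35^0·0.65^9 = 0.020712
  k=1: C(9,1)·0.35^1·0.65^8 = 0.100373
  k=2: C(9,2)·0.35^2·0.65^7 = 0.216188
1 − 0.337273 = 0.662727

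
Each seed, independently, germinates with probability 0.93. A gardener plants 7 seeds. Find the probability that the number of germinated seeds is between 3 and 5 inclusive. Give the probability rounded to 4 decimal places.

X ~ Binomial(7, 0.93); P(3 ≤ X ≤ 5) = Σ C(7,k) p^k (1−p)^(7−k) over k:
  k=3: C(7,3)·0.93^3·0.07^4 = 0.000676
  k=4: C(7,4)·0.93^4·0.07^3 = 0.008980
  k=5: C(7,5)·0.93^5·0.07^2 = 0.071586
Total = 0.081243

0.0812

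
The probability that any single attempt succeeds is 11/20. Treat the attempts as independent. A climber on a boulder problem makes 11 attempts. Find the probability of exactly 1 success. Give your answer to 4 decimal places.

0.0021

X ~ Binomial(n=11, p=0.55).
P(X=1) = C(11,1) · p^1 · (1−p)^10
= 11 · 0.55 · 0.00034051 = 0.002060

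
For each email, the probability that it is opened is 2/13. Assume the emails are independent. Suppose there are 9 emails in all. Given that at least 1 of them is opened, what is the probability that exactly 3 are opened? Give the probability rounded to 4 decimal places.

X ~ Binomial(9, 0.153846). Want P(X=3 | X≥1) = P(X=3) / P(X≥1).
P(X=3) = C(9,3)·0.153846^3·0.846154^6 = 0.112263
P(X≥1) = 1 − 0.222354 = 0.777646
Ratio = 0.112263 / 0.777646 = 0.144362

0.1444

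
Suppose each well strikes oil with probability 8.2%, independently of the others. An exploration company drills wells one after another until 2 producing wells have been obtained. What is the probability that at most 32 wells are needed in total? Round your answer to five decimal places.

Finishing within 32 wells ⇔ at least 2 successes in the first 32. With X ~ Binomial(32, 0.082), P(Y ≤ 32) = 1 − P(X ≤ 1).
  k=0: C(32,0)·0.082^0·0.918^32 = 0.0647092
  k=1: C(32,1)·0.082^1·0.918^31 = 0.1849639
1 − 0.2496731 = 0.7503269

0.75033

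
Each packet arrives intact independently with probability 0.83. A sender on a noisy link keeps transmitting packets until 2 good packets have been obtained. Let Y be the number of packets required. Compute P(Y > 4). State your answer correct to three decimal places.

0.017

Needing more than 4 packets ⇔ fewer than 2 successes in the first 4. With X ~ Binomial(4, 0.83), P(Y > 4) = P(X ≤ 1).
  k=0: C(4,0)·0.83^0·0.17^4 = 0.00084
  k=1: C(4,1)·0.83^1·0.17^3 = 0.01631
P(X ≤ 1) = 0.01715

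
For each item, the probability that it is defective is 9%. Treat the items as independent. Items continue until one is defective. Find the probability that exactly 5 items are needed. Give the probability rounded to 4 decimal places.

0.0617

Geometric (trials to first success), p = 0.09.
P(Y = 5) = (1−p)^4 · p = 0.68575 · 0.09 = 0.061717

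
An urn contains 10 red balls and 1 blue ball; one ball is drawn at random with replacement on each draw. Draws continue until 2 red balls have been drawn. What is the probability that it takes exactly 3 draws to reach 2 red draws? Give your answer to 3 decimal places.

0.150

Y = trial on which the second success occurs; negative binomial, r=2, p=0.909091.
P(Y=3) = C(2,1) · p^2 · (1−p)^1
= 2 · 0.82645 · 0.090909 = 0.15026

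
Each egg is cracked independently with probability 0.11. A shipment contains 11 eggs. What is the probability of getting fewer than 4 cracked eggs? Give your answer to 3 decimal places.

0.974

X ~ Binomial(11, 0.11); P(X ≤ 3) = Σ C(11,k) p^k (1−p)^(11−k) over k:
  k=0: C(11,0)·0.11^0·0.89^11 = 0.27752
  k=1: C(11,1)·0.11^1·0.89^10 = 0.37730
  k=2: C(11,2)·0.11^2·0.89^9 = 0.23316
  k=3: C(11,3)·0.11^3·0.89^8 = 0.08645
Total = 0.97443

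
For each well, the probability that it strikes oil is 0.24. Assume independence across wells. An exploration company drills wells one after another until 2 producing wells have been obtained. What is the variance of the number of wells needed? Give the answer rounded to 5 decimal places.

26.38889

Y = total wells until the second success; negative binomial with r=2, p=0.24.
Var(Y) = r(1−p)/p² = 2·0.76 / 0.24² = 26.3888889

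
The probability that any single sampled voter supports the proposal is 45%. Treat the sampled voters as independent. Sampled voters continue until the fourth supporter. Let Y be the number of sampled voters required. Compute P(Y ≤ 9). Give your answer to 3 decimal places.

Finishing within 9 sampled voters ⇔ at least 4 successes in the first 9. With X ~ Binomial(9, 0.45), P(Y ≤ 9) = 1 − P(X ≤ 3).
  k=0: C(9,0)·0.45^0·0.55^9 = 0.00461
  k=1: C(9,1)·0.45^1·0.55^8 = 0.03391
  k=2: C(9,2)·0.45^2·0.55^7 = 0.11099
  k=3: C(9,3)·0.45^3·0.55^6 = 0.21188
1 − 0.36138 = 0.63862

0.639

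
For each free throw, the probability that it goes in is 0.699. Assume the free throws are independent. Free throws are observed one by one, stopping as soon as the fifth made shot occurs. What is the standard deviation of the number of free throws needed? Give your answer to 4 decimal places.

1.7551

Y = total free throws until the fifth success; negative binomial with r=5, p=0.699.
SD(Y) = √[r(1−p)/p²] = √(3.080223) = 1.755056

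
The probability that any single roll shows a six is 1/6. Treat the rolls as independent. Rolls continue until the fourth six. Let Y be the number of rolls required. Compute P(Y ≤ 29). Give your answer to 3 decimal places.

0.736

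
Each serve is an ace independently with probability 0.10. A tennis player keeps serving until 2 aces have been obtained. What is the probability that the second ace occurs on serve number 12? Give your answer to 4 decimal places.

0.0384

Y = trial on which the second success occurs; negative binomial, r=2, p=0.10.
P(Y=12) = C(11,1) · p^2 · (1−p)^10
= 11 · 0.01 · 0.34868 = 0.038355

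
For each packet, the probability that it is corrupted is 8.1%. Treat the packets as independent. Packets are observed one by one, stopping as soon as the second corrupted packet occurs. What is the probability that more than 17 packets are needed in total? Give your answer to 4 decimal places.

0.5943

Needing more than 17 packets ⇔ fewer than 2 successes in the first 17. With X ~ Binomial(17, 0.081), P(Y > 17) = P(X ≤ 1).
  k=0: C(17,0)·0.081^0·0.919^17 = 0.237883
  k=1: C(17,1)·0.081^1·0.919^16 = 0.356436
P(X ≤ 1) = 0.594320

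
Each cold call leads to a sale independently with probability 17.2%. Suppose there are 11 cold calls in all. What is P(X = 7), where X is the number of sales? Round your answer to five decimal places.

X ~ Binomial(n=11, p=0.172).
P(X=7) = C(11,7) · p^7 · (1−p)^4
= 330 · 4.4535e-06 · 0.47003 = 0.0006908

0.00069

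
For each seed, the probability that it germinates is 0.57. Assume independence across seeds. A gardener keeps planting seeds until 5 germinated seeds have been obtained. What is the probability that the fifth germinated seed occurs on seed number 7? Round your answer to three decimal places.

0.167

Y = trial on which the fifth success occurs; negative binomial, r=5, p=0.57.
P(Y=7) = C(6,4) · p^5 · (1−p)^2
= 15 · 0.060169 · 0.1849 = 0.16688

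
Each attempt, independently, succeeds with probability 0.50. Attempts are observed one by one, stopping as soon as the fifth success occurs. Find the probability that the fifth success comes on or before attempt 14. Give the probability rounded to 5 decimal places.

Finishing within 14 attempts ⇔ at least 5 successes in the first 14. With X ~ Binomial(14, 0.50), P(Y ≤ 14) = 1 − P(X ≤ 4).
  k=0: C(14,0)·0.50^0·0.50^14 = 0.0000610
  k=1: C(14,1)·0.50^1·0.50^13 = 0.0008545
  k=2: C(14,2)·0.50^2·0.50^12 = 0.0055542
  k=3: C(14,3)·0.50^3·0.50^11 = 0.0222168
  k=4: C(14,4)·0.50^4·0.50^10 = 0.0610962
1 − 0.0897827 = 0.9102173

0.91022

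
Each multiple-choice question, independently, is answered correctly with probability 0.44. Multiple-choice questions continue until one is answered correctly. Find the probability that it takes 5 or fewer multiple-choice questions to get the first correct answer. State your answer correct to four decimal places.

Y = number of multiple-choice questions to the first success; geometric, p = 0.44.
P(Y ≤ 5) = 1 − (1−p)^5 = 1 − 0.055073 = 0.944927

0.9449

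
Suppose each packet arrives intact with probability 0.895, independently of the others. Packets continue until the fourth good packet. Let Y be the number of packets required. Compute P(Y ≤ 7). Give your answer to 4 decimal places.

Finishing within 7 packets ⇔ at least 4 successes in the first 7. With X ~ Binomial(7, 0.895), P(Y ≤ 7) = 1 − P(X ≤ 3).
  k=0: C(7,0)·0.895^0·0.105^7 = 0.000000
  k=1: C(7,1)·0.895^1·0.105^6 = 0.000008
  k=2: C(7,2)·0.895^2·0.105^5 = 0.000215
  k=3: C(7,3)·0.895^3·0.105^4 = 0.003050
1 − 0.003273 = 0.996727

0.9967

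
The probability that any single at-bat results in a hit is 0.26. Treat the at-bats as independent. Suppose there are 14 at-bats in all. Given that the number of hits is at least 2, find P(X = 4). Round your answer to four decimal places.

X ~ Binomial(14, 0.26). Want P(X=4 | X≥2) = P(X=4) / P(X≥2).
P(X=4) = C(14,4)·0.26^4·0.74^10 = 0.225240
P(X≥2) = 1 − 0.014765 − 0.072630 = 0.912605
Ratio = 0.225240 / 0.912605 = 0.246809

0.2468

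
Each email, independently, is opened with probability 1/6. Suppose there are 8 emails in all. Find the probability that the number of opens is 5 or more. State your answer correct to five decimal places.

X ~ Binomial(8, 0.166667); P(X ≥ 5) = Σ C(8,k) p^k (1−p)^(8−k) over k:
  k=5: C(8,5)·0.166667^5·0.833333^3 = 0.0041676
  k=6: C(8,6)·0.166667^6·0.833333^2 = 0.0004168
  k=7: C(8,7)·0.166667^7·0.833333^1 = 0.0000238
  k=8: C(8,8)·0.166667^8·0.833333^0 = 0.0000006
Total = 0.0046088

0.00461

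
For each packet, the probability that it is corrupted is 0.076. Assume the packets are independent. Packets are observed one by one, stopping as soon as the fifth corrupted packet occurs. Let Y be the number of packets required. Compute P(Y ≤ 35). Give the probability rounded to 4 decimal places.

0.1233

Finishing within 35 packets ⇔ at least 5 successes in the first 35. With X ~ Binomial(35, 0.076), P(Y ≤ 35) = 1 − P(X ≤ 4).
  k=0: C(35,0)·0.076^0·0.924^35 = 0.062881
  k=1: C(35,1)·0.076^1·0.924^34 = 0.181021
  k=2: C(35,2)·0.076^2·0.924^33 = 0.253116
  k=3: C(35,3)·0.076^3·0.924^32 = 0.229010
  k=4: C(35,4)·0.076^4·0.924^31 = 0.150690
1 − 0.876717 = 0.123283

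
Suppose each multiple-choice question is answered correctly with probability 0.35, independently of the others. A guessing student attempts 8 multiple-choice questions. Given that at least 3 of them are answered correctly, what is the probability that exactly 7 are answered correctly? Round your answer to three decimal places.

0.006

X ~ Binomial(8, 0.35). Want P(X=7 | X≥3) = P(X=7) / P(X≥3).
P(X=7) = C(8,7)·0.35^7·0.65^1 = 0.00335
P(X≥3) = 1 − 0.03186 − 0.13726 − 0.25869 = 0.57219
Ratio = 0.00335 / 0.57219 = 0.00585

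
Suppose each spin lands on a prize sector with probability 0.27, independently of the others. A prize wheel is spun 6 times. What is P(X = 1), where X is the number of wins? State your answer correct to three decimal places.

X ~ Binomial(n=6, p=0.27).
P(X=1) = C(6,1) · p^1 · (1−p)^5
= 6 · 0.27 · 0.20731 = 0.33584

0.336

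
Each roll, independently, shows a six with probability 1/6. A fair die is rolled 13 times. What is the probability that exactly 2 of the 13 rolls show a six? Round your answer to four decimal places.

X ~ Binomial(n=13, p=0.166667).
P(X=2) = C(13,2) · p^2 · (1−p)^11
= 78 · 0.027778 · 0.13459 = 0.291607

0.2916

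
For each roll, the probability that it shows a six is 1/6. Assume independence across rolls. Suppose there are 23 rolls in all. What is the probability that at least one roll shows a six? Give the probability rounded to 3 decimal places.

0.985

P(at least one) = 1 − P(none) = 1 − (1 − 0.166667)^23
= 1 − 0.01509 = 0.98491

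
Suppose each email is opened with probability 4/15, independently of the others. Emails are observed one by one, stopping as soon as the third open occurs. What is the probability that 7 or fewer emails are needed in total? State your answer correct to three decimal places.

Finishing within 7 emails ⇔ at least 3 successes in the first 7. With X ~ Binomial(7, 0.266667), P(Y ≤ 7) = 1 − P(X ≤ 2).
  k=0: C(7,0)·0.266667^0·0.733333^7 = 0.11405
  k=1: C(7,1)·0.266667^1·0.733333^6 = 0.29032
  k=2: C(7,2)·0.266667^2·0.733333^5 = 0.31671
1 − 0.72108 = 0.27892

0.279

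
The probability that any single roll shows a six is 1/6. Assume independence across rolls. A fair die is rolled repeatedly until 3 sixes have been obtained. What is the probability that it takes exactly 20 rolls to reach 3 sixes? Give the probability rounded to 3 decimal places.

0.036

Y = trial on which the third success occurs; negative binomial, r=3, p=0.166667.
P(Y=20) = C(19,2) · p^3 · (1−p)^17
= 171 · 0.0046296 · 0.045073 = 0.03568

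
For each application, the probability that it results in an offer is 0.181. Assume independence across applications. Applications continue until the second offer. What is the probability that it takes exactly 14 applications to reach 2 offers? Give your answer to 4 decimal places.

Y = trial on which the second success occurs; negative binomial, r=2, p=0.181.
P(Y=14) = C(13,1) · p^2 · (1−p)^12
= 13 · 0.032761 · 0.091077 = 0.038789

0.0388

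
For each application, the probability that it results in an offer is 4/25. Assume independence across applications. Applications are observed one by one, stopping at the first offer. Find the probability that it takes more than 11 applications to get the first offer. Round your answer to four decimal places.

Y = number of applications to the first success; geometric, p = 0.16.
P(Y > 11) = P(first 11 all fail) = (1−p)^11 = 0.146917

0.1469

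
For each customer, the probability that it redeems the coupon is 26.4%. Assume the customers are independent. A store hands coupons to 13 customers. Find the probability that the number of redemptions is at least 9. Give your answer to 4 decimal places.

X ~ Binomial(13, 0.264); P(X ≥ 9) = Σ C(13,k) p^k (1−p)^(13−k) over k:
  k=9: C(13,9)·0.264^9·0.736^4 = 0.001307
  k=10: C(13,10)·0.264^10·0.736^3 = 0.000188
  k=11: C(13,11)·0.264^11·0.736^2 = 0.000018
  k=12: C(13,12)·0.264^12·0.736^1 = 0.000001
  k=13: C(13,13)·0.264^13·0.736^0 = 0.000000
Total = 0.001514

0.0015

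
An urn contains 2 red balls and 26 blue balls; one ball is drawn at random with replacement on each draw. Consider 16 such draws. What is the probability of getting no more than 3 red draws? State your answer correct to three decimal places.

X ~ Binomial(16, 0.071429); P(X ≤ 3) = Σ C(16,k) p^k (1−p)^(16−k) over k:
  k=0: C(16,0)·0.071429^0·0.928571^16 = 0.30552
  k=1: C(16,1)·0.071429^1·0.928571^15 = 0.37603
  k=2: C(16,2)·0.071429^2·0.928571^14 = 0.21694
  k=3: C(16,3)·0.071429^3·0.928571^13 = 0.07788
Total = 0.97637

0.976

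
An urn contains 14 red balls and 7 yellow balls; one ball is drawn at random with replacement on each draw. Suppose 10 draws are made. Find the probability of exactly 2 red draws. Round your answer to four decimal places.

0.0030

X ~ Binomial(n=10, p=0.666667).
P(X=2) = C(10,2) · p^2 · (1−p)^8
= 45 · 0.44444 · 0.00015242 = 0.003048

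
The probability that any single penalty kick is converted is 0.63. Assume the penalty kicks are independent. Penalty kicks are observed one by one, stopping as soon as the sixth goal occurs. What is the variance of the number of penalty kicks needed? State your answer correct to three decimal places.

5.593

Y = total penalty kicks until the sixth success; negative binomial with r=6, p=0.63.
Var(Y) = r(1−p)/p² = 6·0.37 / 0.63² = 5.59335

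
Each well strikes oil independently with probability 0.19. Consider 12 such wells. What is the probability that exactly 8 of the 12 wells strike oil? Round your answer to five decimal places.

0.00036

X ~ Binomial(n=12, p=0.19).
P(X=8) = C(12,8) · p^8 · (1−p)^4
= 495 · 1.6984e-06 · 0.43047 = 0.0003619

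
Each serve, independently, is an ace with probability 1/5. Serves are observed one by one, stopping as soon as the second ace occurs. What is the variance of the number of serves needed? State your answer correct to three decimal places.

Y = total serves until the second success; negative binomial with r=2, p=0.20.
Var(Y) = r(1−p)/p² = 2·0.80 / 0.20² = 40.00000

40.000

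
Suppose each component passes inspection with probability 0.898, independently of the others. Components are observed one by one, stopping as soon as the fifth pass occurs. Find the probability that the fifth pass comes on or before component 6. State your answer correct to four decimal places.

0.8818

Finishing within 6 components ⇔ at least 5 successes in the first 6. With X ~ Binomial(6, 0.898), P(Y ≤ 6) = 1 − P(X ≤ 4).
  k=0: C(6,0)·0.898^0·0.102^6 = 0.000001
  k=1: C(6,1)·0.898^1·0.102^5 = 0.000059
  k=2: C(6,2)·0.898^2·0.102^4 = 0.001309
  k=3: C(6,3)·0.898^3·0.102^3 = 0.015369
  k=4: C(6,4)·0.898^4·0.102^2 = 0.101484
1 − 0.118223 = 0.881777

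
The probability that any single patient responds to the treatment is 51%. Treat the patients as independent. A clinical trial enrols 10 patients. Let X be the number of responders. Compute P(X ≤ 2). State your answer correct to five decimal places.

0.04800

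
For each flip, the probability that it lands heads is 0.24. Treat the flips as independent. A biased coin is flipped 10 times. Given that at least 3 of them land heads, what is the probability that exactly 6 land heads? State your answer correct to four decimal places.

X ~ Binomial(10, 0.24). Want P(X=6 | X≥3) = P(X=6) / P(X≥3).
P(X=6) = C(10,6)·0.24^6·0.76^4 = 0.013389
P(X≥3) = 1 − 0.064289 − 0.203018 − 0.288499 = 0.444195
Ratio = 0.013389 / 0.444195 = 0.030142

0.0301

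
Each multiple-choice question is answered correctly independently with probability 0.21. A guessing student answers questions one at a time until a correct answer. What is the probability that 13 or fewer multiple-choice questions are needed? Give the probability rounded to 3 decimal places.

Y = number of multiple-choice questions to the first success; geometric, p = 0.21.
P(Y ≤ 13) = 1 − (1−p)^13 = 1 − 0.04668 = 0.95332

0.953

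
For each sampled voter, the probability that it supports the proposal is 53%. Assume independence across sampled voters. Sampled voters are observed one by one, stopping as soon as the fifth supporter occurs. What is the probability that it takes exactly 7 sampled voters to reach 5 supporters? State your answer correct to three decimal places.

0.139

Y = trial on which the fifth success occurs; negative binomial, r=5, p=0.53.
P(Y=7) = C(6,4) · p^5 · (1−p)^2
= 15 · 0.04182 · 0.2209 = 0.13857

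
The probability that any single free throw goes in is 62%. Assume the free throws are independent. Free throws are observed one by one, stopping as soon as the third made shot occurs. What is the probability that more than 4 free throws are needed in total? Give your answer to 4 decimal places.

Needing more than 4 free throws ⇔ fewer than 3 successes in the first 4. With X ~ Binomial(4, 0.62), P(Y > 4) = P(X ≤ 2).
  k=0: C(4,0)·0.62^0·0.38^4 = 0.020851
  k=1: C(4,1)·0.62^1·0.38^3 = 0.136083
  k=2: C(4,2)·0.62^2·0.38^2 = 0.333044
P(X ≤ 2) = 0.489978

0.4900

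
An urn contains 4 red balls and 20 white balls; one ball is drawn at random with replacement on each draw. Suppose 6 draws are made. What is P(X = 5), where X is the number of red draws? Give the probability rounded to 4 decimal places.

X ~ Binomial(n=6, p=0.166667).
P(X=5) = C(6,5) · p^5 · (1−p)^1
= 6 · 0.0001286 · 0.83333 = 0.000643

0.0006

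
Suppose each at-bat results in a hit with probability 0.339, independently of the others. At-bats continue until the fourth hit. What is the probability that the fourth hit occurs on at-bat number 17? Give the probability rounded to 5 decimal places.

Y = trial on which the fourth success occurs; negative binomial, r=4, p=0.339.
P(Y=17) = C(16,3) · p^4 · (1−p)^13
= 560 · 0.013207 · 0.0045985 = 0.0340099

0.03401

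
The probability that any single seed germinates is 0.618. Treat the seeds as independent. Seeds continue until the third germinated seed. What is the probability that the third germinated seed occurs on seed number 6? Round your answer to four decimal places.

0.1316

Y = trial on which the third success occurs; negative binomial, r=3, p=0.618.
P(Y=6) = C(5,2) · p^3 · (1−p)^3
= 10 · 0.23603 · 0.055743 = 0.131570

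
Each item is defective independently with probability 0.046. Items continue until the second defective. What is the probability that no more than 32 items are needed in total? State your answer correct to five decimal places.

0.43650

Finishing within 32 items ⇔ at least 2 successes in the first 32. With X ~ Binomial(32, 0.046), P(Y ≤ 32) = 1 − P(X ≤ 1).
  k=0: C(32,0)·0.046^0·0.954^32 = 0.2215889
  k=1: C(32,1)·0.046^1·0.954^31 = 0.3419066
1 − 0.5634954 = 0.4365046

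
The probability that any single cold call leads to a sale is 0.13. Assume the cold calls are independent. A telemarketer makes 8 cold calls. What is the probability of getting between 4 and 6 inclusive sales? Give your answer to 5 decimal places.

0.01293

X ~ Binomial(8, 0.13); P(4 ≤ X ≤ 6) = Σ C(8,k) p^k (1−p)^(8−k) over k:
  k=4: C(8,4)·0.13^4·0.87^4 = 0.0114538
  k=5: C(8,5)·0.13^5·0.87^3 = 0.0013692
  k=6: C(8,6)·0.13^6·0.87^2 = 0.0001023
Total = 0.0129253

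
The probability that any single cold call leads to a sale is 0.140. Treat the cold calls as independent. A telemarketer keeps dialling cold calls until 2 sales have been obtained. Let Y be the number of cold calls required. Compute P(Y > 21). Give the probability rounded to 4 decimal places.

0.1861

Needing more than 21 cold calls ⇔ fewer than 2 successes in the first 21. With X ~ Binomial(21, 0.14), P(Y > 21) = P(X ≤ 1).
  k=0: C(21,0)·0.14^0·0.86^21 = 0.042118
  k=1: C(21,1)·0.14^1·0.86^20 = 0.143985
P(X ≤ 1) = 0.186103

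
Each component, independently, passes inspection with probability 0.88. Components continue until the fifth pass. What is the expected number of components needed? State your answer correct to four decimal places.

5.6818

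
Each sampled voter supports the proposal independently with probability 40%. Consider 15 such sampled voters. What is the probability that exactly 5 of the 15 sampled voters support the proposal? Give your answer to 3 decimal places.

0.186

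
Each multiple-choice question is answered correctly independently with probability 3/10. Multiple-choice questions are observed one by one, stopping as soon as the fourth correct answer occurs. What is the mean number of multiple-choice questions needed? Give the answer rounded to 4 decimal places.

Y = total multiple-choice questions until the fourth success; negative binomial with r=4, p=0.30.
E[Y] = r / p = 4 / 0.30 = 13.333333

13.3333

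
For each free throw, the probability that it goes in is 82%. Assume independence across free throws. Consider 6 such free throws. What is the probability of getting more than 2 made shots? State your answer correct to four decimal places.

0.9884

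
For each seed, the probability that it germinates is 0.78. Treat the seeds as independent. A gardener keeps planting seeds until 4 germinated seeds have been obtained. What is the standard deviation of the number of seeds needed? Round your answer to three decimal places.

1.203

Y = total seeds until the fourth success; negative binomial with r=4, p=0.78.
SD(Y) = √[r(1−p)/p²] = √(1.44642) = 1.20267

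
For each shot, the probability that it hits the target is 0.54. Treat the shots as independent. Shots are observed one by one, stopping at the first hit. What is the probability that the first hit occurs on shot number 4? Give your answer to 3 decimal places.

Geometric (trials to first success), p = 0.54.
P(Y = 4) = (1−p)^3 · p = 0.097336 · 0.54 = 0.05256

0.053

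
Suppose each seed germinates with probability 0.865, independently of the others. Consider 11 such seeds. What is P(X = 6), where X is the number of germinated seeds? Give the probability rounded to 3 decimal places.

0.009

X ~ Binomial(n=11, p=0.865).
P(X=6) = C(11,6) · p^6 · (1−p)^5
= 462 · 0.41889 · 4.484e-05 = 0.00868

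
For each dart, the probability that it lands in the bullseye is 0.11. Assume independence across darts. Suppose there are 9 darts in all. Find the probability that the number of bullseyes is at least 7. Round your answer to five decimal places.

0.00001

X ~ Binomial(9, 0.11); P(X ≥ 7) = Σ C(9,k) p^k (1−p)^(9−k) over k:
  k=7: C(9,7)·0.11^7·0.89^2 = 0.0000056
  k=8: C(9,8)·0.11^8·0.89^1 = 0.0000002
  k=9: C(9,9)·0.11^9·0.89^0 = 0.0000000
Total = 0.0000057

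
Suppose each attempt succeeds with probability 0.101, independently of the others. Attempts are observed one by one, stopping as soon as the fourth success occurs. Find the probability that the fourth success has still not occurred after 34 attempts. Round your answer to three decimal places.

Needing more than 34 attempts ⇔ fewer than 4 successes in the first 34. With X ~ Binomial(34, 0.101), P(Y > 34) = P(X ≤ 3).
  k=0: C(34,0)·0.101^0·0.899^34 = 0.02678
  k=1: C(34,1)·0.101^1·0.899^33 = 0.10230
  k=2: C(34,2)·0.101^2·0.899^32 = 0.18963
  k=3: C(34,3)·0.101^3·0.899^31 = 0.22725
P(X ≤ 3) = 0.54596

0.546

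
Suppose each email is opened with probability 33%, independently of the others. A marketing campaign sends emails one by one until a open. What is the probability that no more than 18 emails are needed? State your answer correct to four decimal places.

Y = number of emails to the first success; geometric, p = 0.33.
P(Y ≤ 18) = 1 − (1−p)^18 = 1 − 0.000740 = 0.999260

0.9993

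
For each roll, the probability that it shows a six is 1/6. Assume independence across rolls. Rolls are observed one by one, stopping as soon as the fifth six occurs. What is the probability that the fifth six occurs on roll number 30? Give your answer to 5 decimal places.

0.03202

Y = trial on which the fifth success occurs; negative binomial, r=5, p=0.166667.
P(Y=30) = C(29,4) · p^5 · (1−p)^25
= 23751 · 0.0001286 · 0.010483 = 0.0320180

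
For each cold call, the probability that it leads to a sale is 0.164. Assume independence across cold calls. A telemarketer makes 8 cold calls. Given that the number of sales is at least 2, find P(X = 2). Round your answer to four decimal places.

X ~ Binomial(8, 0.164). Want P(X=2 | X≥2) = P(X=2) / P(X≥2).
P(X=2) = C(8,2)·0.164^2·0.836^6 = 0.257089
P(X≥2) = 1 − 0.238589 − 0.374436 = 0.386975
Ratio = 0.257089 / 0.386975 = 0.664356

0.6644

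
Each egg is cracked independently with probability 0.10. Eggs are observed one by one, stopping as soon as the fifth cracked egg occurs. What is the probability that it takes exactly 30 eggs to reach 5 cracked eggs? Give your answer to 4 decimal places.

0.0171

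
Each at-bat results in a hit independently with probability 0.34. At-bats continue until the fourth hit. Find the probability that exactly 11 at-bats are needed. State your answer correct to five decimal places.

Y = trial on which the fourth success occurs; negative binomial, r=4, p=0.34.
P(Y=11) = C(10,3) · p^4 · (1−p)^7
= 120 · 0.013363 · 0.054552 = 0.0874791

0.08748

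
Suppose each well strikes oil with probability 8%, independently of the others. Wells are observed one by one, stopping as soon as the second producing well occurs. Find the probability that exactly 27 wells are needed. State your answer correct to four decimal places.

0.0207

Y = trial on which the second success occurs; negative binomial, r=2, p=0.08.
P(Y=27) = C(26,1) · p^2 · (1−p)^25
= 26 · 0.0064 · 0.12436 = 0.020694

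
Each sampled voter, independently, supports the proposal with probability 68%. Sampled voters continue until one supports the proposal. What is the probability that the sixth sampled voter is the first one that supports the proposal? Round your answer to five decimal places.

Geometric (trials to first success), p = 0.68.
P(Y = 6) = (1−p)^5 · p = 0.0033554 · 0.68 = 0.0022817

0.00228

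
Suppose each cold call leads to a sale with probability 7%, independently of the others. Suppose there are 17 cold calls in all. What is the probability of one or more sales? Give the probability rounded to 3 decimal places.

P(at least one) = 1 − P(none) = 1 − (1 − 0.07)^17
= 1 − 0.29121 = 0.70879

0.709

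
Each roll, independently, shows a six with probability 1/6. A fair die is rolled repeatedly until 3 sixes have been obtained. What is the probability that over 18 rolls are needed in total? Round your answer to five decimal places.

Needing more than 18 rolls ⇔ fewer than 3 successes in the first 18. With X ~ Binomial(18, 0.166667), P(Y > 18) = P(X ≤ 2).
  k=0: C(18,0)·0.166667^0·0.833333^18 = 0.0375610
  k=1: C(18,1)·0.166667^1·0.833333^17 = 0.1352197
  k=2: C(18,2)·0.166667^2·0.833333^16 = 0.2298735
P(X ≤ 2) = 0.4026543

0.40265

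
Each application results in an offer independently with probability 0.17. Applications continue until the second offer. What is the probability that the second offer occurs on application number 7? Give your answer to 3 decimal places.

0.068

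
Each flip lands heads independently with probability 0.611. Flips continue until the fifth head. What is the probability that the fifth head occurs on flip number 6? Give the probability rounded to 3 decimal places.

0.166

Y = trial on which the fifth success occurs; negative binomial, r=5, p=0.611.
P(Y=6) = C(5,4) · p^5 · (1−p)^1
= 5 · 0.085154 · 0.389 = 0.16562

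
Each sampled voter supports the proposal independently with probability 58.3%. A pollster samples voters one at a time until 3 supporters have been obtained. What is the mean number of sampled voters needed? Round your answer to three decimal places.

Y = total sampled voters until the third success; negative binomial with r=3, p=0.583.
E[Y] = r / p = 3 / 0.583 = 5.14580

5.146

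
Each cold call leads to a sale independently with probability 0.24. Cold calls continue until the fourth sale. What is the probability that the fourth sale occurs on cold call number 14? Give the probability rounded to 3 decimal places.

0.061

Y = trial on which the fourth success occurs; negative binomial, r=4, p=0.24.
P(Y=14) = C(13,3) · p^4 · (1−p)^10
= 286 · 0.0033178 · 0.064289 = 0.06100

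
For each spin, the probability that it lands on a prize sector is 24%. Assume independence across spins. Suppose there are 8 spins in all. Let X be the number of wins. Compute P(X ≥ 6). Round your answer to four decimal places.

X ~ Binomial(8, 0.24); P(X ≥ 6) = Σ C(8,k) p^k (1−p)^(8−k) over k:
  k=6: C(8,6)·0.24^6·0.76^2 = 0.003091
  k=7: C(8,7)·0.24^7·0.76^1 = 0.000279
  k=8: C(8,8)·0.24^8·0.76^0 = 0.000011
Total = 0.003381

0.0034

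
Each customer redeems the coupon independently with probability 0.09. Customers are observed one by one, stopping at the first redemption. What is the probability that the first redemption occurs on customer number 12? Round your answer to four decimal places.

Geometric (trials to first success), p = 0.09.
P(Y = 12) = (1−p)^11 · p = 0.35437 · 0.09 = 0.031893

0.0319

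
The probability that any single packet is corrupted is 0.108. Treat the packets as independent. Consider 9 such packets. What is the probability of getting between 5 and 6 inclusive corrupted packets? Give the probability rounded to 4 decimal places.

X ~ Binomial(9, 0.108); P(5 ≤ X ≤ 6) = Σ C(9,k) p^k (1−p)^(9−k) over k:
  k=5: C(9,5)·0.108^5·0.892^4 = 0.001172
  k=6: C(9,6)·0.108^6·0.892^3 = 0.000095
Total = 0.001267

0.0013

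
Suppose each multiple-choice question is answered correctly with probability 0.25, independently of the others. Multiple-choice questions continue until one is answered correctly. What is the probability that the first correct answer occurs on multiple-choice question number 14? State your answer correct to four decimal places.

0.0059

Geometric (trials to first success), p = 0.25.
P(Y = 14) = (1−p)^13 · p = 0.023757 · 0.25 = 0.005939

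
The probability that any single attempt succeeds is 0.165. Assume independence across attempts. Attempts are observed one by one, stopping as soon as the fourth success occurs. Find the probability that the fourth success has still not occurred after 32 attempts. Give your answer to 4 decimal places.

Needing more than 32 attempts ⇔ fewer than 4 successes in the first 32. With X ~ Binomial(32, 0.165), P(Y > 32) = P(X ≤ 3).
  k=0: C(32,0)·0.165^0·0.835^32 = 0.003119
  k=1: C(32,1)·0.165^1·0.835^31 = 0.019720
  k=2: C(32,2)·0.165^2·0.835^30 = 0.060401
  k=3: C(32,3)·0.165^3·0.835^29 = 0.119355
P(X ≤ 3) = 0.202595

0.2026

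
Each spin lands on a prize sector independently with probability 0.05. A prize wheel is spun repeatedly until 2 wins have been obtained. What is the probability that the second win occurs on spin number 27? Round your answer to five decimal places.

0.01803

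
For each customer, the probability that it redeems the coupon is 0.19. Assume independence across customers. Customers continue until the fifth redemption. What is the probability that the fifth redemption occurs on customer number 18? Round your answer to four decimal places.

0.0381

Y = trial on which the fifth success occurs; negative binomial, r=5, p=0.19.
P(Y=18) = C(17,4) · p^5 · (1−p)^13
= 2380 · 0.00024761 · 0.064611 = 0.038076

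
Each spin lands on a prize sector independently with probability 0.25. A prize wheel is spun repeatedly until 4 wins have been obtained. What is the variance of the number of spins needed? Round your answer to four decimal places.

48.0000

Y = total spins until the fourth success; negative binomial with r=4, p=0.25.
Var(Y) = r(1−p)/p² = 4·0.75 / 0.25² = 48.000000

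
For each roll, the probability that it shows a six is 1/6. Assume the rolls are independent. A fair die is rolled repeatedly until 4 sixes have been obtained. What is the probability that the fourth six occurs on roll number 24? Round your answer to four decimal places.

0.0356

Y = trial on which the fourth success occurs; negative binomial, r=4, p=0.166667.
P(Y=24) = C(23,3) · p^4 · (1−p)^20
= 1771 · 0.0007716 · 0.026084 = 0.035644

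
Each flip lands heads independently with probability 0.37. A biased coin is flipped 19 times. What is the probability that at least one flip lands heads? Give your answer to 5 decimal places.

0.99985

P(at least one) = 1 − P(none) = 1 − (1 − 0.37)^19
= 1 − 0.0001540 = 0.9998460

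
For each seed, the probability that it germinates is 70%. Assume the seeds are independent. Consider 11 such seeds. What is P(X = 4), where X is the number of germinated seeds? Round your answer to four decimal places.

0.0173

X ~ Binomial(n=11, p=0.70).
P(X=4) = C(11,4) · p^4 · (1−p)^7
= 330 · 0.2401 · 0.0002187 = 0.017328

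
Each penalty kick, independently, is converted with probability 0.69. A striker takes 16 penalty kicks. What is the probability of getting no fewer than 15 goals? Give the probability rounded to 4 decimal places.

X ~ Binomial(16, 0.69); P(X ≥ 15) = Σ C(16,k) p^k (1−p)^(16−k) over k:
  k=15: C(16,15)·0.69^15·0.31^1 = 0.018977
  k=16: C(16,16)·0.69^16·0.31^0 = 0.002640
Total = 0.021616

0.0216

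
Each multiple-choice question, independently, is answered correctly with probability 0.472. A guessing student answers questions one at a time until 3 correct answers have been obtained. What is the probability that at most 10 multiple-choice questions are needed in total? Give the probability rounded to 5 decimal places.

0.92270

Finishing within 10 multiple-choice questions ⇔ at least 3 successes in the first 10. With X ~ Binomial(10, 0.472), P(Y ≤ 10) = 1 − P(X ≤ 2).
  k=0: C(10,0)·0.472^0·0.528^10 = 0.0016840
  k=1: C(10,1)·0.472^1·0.528^9 = 0.0150538
  k=2: C(10,2)·0.472^2·0.528^8 = 0.0605575
1 − 0.0772953 = 0.9227047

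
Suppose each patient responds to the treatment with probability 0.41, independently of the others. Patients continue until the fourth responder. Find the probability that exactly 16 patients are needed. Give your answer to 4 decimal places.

Y = trial on which the fourth success occurs; negative binomial, r=4, p=0.41.
P(Y=16) = C(15,3) · p^4 · (1−p)^12
= 455 · 0.028258 · 0.0017792 = 0.022876

0.0229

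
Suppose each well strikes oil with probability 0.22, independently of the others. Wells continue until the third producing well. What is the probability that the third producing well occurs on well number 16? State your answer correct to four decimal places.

0.0442

Y = trial on which the third success occurs; negative binomial, r=3, p=0.22.
P(Y=16) = C(15,2) · p^3 · (1−p)^13
= 105 · 0.010648 · 0.039558 = 0.044227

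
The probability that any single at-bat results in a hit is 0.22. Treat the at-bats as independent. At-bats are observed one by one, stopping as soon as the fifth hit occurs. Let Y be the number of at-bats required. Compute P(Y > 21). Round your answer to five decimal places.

0.49510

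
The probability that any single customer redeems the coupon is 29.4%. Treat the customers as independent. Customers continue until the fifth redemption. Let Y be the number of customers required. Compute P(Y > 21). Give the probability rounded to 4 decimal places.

0.2153

Needing more than 21 customers ⇔ fewer than 5 successes in the first 21. With X ~ Binomial(21, 0.294), P(Y > 21) = P(X ≤ 4).
  k=0: C(21,0)·0.294^0·0.706^21 = 0.000668
  k=1: C(21,1)·0.294^1·0.706^20 = 0.005843
  k=2: C(21,2)·0.294^2·0.706^19 = 0.024333
  k=3: C(21,3)·0.294^3·0.706^18 = 0.064177
  k=4: C(21,4)·0.294^4·0.706^17 = 0.120263
P(X ≤ 4) = 0.215285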